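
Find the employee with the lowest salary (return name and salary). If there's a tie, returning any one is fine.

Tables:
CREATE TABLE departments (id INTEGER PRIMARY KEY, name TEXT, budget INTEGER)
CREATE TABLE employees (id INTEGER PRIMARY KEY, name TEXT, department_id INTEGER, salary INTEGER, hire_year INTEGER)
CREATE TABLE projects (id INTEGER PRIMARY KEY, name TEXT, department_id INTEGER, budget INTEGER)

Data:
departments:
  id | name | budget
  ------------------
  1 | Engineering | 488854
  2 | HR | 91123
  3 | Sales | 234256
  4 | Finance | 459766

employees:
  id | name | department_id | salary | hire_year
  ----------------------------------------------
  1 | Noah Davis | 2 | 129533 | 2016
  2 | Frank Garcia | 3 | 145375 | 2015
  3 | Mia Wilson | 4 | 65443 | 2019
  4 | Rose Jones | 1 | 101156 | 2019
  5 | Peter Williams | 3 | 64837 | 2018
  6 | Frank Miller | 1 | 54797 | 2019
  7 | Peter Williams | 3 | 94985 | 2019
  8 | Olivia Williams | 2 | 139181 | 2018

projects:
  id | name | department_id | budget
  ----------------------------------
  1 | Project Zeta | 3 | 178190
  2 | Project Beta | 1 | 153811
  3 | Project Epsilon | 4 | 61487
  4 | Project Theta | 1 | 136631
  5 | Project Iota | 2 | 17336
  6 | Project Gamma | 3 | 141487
SELECT name, salary FROM employees ORDER BY salary ASC LIMIT 1

Execution result:
name | salary
Frank Miller | 54797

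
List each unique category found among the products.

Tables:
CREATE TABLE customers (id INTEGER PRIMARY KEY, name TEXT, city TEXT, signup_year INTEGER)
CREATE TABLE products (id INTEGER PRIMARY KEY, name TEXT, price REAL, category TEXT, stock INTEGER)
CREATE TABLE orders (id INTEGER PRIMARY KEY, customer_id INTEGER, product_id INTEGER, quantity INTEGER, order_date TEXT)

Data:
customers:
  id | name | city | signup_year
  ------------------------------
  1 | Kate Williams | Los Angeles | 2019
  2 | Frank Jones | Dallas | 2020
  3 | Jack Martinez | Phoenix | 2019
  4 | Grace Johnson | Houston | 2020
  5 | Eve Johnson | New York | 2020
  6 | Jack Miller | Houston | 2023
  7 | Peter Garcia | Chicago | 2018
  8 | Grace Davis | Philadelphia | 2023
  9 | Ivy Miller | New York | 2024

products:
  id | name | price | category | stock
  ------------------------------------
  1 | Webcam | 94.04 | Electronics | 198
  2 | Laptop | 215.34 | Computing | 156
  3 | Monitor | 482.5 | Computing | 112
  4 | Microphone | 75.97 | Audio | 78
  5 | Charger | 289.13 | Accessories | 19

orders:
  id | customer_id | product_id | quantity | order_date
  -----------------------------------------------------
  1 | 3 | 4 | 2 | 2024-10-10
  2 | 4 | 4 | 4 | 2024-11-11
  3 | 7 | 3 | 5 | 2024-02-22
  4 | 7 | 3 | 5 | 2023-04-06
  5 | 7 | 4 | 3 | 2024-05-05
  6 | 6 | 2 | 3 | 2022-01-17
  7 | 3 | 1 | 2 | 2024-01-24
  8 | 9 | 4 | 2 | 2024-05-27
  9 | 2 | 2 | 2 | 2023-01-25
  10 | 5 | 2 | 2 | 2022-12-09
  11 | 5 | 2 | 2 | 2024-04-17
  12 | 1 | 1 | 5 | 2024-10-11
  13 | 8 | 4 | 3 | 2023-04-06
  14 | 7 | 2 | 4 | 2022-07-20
SELECT DISTINCT category FROM products

Execution result:
category
Electronics
Computing
Audio
Accessories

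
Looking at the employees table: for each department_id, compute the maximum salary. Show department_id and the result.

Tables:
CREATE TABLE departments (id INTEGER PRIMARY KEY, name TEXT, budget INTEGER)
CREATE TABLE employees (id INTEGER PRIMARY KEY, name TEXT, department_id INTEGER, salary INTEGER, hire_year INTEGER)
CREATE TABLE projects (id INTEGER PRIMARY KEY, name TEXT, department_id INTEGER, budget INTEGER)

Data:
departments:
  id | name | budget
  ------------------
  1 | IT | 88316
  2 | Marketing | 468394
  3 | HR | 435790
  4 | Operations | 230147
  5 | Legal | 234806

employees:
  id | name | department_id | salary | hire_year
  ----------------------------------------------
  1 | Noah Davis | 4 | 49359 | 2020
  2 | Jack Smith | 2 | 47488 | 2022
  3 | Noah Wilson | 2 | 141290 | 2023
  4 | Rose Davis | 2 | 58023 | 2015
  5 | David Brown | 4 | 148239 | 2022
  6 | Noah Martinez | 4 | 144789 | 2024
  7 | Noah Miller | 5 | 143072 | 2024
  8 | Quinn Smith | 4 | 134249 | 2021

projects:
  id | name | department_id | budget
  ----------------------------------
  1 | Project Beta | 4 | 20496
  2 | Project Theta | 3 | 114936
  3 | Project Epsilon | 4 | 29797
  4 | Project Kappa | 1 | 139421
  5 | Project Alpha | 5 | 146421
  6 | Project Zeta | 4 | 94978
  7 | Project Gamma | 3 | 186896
SELECT department_id, MAX(salary) AS max_salary FROM employees GROUP BY department_id

Execution result:
department_id | max_salary
2 | 141290
4 | 148239
5 | 143072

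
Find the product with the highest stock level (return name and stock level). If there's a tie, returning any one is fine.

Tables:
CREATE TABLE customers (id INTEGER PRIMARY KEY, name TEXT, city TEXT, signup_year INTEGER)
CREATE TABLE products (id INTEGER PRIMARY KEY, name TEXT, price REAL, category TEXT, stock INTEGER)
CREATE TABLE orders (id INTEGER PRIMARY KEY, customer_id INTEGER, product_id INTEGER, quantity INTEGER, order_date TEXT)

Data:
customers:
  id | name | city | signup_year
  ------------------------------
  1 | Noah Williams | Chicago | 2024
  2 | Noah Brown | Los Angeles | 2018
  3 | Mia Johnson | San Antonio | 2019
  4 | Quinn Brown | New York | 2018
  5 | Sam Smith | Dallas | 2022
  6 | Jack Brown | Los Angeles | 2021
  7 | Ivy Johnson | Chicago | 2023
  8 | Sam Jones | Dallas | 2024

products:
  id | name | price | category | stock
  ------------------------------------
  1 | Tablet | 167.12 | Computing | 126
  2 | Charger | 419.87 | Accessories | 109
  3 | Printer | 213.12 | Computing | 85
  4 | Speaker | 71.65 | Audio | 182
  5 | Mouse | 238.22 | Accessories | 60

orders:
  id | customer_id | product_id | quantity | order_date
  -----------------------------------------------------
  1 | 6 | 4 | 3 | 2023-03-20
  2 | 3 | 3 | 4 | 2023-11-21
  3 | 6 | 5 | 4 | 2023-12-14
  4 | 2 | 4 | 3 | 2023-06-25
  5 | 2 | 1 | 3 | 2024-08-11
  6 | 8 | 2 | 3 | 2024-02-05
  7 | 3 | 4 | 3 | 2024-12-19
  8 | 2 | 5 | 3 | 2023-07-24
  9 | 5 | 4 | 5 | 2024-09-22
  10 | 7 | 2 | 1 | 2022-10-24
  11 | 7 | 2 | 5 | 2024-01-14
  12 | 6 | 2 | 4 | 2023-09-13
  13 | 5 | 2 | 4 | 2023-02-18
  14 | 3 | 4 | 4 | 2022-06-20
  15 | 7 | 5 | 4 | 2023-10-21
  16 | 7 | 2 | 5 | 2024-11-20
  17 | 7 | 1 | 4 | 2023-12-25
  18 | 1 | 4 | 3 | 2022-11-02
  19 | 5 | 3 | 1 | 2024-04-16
SELECT name, stock FROM products ORDER BY stock DESC LIMIT 1

Execution result:
name | stock
Speaker | 182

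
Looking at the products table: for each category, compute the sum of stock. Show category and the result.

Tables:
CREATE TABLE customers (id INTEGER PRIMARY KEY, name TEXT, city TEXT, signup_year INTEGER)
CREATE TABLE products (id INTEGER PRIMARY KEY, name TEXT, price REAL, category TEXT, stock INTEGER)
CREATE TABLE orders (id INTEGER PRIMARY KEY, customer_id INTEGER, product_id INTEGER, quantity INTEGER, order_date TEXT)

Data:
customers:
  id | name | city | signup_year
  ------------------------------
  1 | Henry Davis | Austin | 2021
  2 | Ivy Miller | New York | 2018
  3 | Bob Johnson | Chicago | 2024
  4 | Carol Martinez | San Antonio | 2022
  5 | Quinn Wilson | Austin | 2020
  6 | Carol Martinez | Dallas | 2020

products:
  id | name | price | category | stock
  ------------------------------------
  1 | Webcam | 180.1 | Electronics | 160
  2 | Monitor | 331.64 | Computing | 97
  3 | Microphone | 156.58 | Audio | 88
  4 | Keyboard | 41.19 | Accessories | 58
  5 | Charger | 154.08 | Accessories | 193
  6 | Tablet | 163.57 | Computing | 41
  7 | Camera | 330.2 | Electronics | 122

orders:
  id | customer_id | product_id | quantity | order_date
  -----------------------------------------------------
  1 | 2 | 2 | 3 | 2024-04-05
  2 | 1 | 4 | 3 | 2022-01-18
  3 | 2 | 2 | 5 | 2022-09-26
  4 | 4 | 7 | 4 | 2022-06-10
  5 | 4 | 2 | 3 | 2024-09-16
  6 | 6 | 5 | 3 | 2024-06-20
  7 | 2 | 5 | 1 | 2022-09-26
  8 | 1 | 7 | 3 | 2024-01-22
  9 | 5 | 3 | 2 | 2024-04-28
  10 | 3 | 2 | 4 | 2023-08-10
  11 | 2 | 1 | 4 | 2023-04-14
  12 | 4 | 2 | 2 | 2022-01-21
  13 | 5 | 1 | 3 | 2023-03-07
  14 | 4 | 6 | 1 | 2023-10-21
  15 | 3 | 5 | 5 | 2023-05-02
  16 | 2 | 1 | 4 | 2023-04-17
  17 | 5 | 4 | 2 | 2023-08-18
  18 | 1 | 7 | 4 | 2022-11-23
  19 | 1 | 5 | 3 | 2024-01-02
SELECT category, SUM(stock) AS sum_stock FROM products GROUP BY category

Execution result:
category | sum_stock
Accessories | 251
Audio | 88
Computing | 138
Electronics | 282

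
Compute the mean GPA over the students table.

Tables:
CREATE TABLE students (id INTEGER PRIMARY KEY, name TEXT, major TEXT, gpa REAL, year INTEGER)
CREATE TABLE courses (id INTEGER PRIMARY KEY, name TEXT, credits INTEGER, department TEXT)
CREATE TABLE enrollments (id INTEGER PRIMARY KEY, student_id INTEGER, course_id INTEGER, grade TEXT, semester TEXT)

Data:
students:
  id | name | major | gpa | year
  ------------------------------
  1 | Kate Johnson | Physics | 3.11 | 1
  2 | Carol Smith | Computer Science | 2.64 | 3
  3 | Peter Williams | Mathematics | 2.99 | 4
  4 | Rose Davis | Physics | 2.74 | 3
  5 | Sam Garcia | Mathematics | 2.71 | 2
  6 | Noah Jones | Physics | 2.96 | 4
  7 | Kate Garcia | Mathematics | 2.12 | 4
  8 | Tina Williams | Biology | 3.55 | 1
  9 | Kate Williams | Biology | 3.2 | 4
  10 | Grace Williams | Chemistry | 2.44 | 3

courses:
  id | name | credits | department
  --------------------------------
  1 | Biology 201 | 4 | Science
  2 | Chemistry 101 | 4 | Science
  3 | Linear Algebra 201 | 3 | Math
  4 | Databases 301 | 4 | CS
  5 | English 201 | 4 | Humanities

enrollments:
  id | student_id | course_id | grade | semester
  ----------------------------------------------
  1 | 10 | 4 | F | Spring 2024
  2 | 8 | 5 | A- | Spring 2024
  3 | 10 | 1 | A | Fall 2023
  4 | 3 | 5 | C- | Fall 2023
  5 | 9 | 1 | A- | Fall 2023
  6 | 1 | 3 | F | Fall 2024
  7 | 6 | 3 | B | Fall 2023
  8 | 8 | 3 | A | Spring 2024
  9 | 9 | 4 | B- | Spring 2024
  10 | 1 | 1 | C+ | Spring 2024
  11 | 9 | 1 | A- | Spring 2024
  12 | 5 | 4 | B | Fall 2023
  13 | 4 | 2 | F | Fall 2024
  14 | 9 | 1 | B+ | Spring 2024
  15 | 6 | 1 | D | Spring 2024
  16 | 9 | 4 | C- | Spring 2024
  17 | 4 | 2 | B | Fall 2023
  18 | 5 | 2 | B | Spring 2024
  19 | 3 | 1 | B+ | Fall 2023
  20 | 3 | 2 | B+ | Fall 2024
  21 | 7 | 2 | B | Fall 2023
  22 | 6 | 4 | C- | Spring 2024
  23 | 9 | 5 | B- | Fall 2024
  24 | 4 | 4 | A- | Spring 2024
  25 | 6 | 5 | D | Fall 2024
SELECT AVG(gpa) FROM students

Execution result:
2.85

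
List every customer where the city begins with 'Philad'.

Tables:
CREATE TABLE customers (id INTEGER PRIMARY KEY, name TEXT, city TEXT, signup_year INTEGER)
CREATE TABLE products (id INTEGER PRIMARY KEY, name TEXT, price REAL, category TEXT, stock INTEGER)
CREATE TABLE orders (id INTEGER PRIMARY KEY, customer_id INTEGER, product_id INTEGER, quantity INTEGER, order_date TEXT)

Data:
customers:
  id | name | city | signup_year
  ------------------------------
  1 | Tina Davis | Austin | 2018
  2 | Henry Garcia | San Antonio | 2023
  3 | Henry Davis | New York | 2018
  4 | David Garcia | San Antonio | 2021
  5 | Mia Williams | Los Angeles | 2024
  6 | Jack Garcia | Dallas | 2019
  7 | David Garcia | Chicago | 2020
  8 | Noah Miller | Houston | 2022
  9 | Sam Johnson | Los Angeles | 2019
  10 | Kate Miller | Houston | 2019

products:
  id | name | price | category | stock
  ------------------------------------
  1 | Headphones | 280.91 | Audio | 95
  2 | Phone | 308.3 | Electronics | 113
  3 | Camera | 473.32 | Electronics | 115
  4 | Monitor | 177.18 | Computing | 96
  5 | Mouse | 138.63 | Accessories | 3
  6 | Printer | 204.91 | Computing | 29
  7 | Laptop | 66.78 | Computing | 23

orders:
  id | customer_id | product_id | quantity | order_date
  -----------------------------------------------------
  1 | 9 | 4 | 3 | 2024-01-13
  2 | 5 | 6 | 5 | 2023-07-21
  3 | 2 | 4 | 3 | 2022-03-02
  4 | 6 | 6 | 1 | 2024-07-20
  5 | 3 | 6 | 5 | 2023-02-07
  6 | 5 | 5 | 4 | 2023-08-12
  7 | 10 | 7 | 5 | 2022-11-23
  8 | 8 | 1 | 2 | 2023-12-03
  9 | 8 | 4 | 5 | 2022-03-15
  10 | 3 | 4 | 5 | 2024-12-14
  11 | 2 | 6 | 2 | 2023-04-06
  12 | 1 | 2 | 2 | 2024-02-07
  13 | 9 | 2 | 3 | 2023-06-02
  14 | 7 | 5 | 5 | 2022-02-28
SELECT name, city FROM customers WHERE city LIKE 'Philad%'

Execution result:
(no rows)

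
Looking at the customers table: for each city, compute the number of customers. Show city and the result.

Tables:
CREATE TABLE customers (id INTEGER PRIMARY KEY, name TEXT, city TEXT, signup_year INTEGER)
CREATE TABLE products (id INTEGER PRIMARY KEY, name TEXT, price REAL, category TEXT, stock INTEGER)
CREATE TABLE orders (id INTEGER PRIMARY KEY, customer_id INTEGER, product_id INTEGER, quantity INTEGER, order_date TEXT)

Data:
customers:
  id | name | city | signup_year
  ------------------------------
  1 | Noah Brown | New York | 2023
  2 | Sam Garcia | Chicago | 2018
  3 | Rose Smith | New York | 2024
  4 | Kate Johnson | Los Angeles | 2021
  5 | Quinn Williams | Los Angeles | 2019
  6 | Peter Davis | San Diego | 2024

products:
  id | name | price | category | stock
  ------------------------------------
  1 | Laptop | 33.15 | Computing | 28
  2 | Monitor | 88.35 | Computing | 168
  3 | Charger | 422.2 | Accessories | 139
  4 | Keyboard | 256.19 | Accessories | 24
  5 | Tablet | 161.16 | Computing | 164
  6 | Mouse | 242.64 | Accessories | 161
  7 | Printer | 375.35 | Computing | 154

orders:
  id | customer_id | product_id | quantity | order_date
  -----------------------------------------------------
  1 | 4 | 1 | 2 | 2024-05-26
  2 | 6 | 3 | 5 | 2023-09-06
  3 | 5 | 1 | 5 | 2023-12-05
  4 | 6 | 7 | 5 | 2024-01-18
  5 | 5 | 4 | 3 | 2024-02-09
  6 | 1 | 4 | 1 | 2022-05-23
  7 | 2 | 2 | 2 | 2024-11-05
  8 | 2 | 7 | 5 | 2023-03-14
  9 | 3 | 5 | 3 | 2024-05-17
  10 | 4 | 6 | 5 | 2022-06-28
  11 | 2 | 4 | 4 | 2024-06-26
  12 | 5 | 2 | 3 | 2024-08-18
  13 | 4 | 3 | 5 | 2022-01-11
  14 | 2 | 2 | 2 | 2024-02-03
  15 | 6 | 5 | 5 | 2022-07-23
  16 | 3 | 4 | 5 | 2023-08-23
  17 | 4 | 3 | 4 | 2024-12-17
SELECT city, COUNT(*) AS n FROM customers GROUP BY city

Execution result:
city | n
Chicago | 1
Los Angeles | 2
New York | 2
San Diego | 1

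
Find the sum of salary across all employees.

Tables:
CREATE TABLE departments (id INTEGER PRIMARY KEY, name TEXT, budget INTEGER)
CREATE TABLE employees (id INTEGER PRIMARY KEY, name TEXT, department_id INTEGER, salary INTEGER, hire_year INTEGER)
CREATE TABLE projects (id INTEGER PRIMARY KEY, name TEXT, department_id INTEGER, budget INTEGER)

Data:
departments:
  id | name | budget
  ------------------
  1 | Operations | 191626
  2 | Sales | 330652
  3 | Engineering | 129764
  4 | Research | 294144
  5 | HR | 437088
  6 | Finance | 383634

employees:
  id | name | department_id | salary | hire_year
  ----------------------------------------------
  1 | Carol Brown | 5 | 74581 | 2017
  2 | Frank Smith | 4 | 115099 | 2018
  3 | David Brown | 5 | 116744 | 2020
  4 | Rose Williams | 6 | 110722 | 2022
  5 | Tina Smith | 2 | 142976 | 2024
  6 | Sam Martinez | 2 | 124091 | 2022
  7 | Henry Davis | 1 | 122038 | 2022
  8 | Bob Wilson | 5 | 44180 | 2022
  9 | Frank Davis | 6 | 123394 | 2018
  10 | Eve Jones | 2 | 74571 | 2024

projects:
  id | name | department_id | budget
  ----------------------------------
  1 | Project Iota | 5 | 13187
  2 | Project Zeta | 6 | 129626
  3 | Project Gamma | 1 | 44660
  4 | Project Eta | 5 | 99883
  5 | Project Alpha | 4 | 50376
SELECT SUM(salary) FROM employees

Execution result:
1048396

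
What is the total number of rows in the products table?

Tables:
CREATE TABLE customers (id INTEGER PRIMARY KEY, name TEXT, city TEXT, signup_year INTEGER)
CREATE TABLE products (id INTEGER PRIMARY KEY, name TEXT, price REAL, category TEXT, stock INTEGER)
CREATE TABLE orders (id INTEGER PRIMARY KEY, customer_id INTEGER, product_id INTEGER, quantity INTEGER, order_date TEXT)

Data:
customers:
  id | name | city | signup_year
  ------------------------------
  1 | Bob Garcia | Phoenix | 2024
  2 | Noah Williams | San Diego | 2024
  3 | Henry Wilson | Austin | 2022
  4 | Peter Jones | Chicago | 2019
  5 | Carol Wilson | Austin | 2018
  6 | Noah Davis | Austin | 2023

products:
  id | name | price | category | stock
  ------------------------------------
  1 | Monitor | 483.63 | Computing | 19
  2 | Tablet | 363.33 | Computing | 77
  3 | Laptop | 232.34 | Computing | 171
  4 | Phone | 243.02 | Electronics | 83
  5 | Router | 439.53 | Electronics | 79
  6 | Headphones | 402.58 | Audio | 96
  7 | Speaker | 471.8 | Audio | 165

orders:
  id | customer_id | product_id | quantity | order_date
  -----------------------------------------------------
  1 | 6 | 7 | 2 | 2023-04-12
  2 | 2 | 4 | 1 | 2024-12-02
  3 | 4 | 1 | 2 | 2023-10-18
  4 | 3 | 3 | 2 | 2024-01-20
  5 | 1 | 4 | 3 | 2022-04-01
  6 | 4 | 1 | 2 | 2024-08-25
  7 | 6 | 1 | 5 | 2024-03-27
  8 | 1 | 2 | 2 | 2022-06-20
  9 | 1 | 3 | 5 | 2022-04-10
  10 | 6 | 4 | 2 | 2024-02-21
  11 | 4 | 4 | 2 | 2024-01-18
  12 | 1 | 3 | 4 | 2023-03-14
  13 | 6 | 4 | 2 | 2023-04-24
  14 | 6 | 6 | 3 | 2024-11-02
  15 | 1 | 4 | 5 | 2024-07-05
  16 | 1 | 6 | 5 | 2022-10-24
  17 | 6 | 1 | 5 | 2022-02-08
SELECT COUNT(*) FROM products

Execution result:
7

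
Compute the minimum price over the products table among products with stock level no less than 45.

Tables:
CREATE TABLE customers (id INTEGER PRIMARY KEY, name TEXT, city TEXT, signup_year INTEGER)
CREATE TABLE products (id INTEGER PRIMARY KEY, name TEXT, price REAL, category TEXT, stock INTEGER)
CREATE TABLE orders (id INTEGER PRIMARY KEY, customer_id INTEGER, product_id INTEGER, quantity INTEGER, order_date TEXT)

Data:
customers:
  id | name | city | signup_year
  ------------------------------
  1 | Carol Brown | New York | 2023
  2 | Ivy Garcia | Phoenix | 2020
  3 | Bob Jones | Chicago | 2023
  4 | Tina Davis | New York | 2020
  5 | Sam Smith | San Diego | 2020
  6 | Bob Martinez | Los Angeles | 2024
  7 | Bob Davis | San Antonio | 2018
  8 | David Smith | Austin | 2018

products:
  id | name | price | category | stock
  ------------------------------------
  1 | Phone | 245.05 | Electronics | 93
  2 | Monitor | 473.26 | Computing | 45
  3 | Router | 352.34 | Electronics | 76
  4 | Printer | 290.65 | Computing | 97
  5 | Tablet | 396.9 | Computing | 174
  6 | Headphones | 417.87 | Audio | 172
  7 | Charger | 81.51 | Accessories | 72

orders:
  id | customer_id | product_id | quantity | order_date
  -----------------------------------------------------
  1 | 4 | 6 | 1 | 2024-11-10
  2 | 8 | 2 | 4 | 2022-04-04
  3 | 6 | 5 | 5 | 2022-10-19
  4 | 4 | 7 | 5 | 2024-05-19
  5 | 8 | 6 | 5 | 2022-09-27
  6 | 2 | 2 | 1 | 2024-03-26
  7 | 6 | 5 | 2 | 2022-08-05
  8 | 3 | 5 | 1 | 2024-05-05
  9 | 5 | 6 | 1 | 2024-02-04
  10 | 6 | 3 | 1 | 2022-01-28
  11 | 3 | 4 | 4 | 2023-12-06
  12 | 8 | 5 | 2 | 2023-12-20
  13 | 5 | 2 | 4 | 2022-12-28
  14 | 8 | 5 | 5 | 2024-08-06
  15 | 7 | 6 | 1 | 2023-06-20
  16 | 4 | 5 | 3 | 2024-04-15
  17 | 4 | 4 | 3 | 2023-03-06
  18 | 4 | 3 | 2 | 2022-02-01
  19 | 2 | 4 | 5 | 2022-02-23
SELECT MIN(price) FROM products WHERE stock >= 45

Execution result:
81.51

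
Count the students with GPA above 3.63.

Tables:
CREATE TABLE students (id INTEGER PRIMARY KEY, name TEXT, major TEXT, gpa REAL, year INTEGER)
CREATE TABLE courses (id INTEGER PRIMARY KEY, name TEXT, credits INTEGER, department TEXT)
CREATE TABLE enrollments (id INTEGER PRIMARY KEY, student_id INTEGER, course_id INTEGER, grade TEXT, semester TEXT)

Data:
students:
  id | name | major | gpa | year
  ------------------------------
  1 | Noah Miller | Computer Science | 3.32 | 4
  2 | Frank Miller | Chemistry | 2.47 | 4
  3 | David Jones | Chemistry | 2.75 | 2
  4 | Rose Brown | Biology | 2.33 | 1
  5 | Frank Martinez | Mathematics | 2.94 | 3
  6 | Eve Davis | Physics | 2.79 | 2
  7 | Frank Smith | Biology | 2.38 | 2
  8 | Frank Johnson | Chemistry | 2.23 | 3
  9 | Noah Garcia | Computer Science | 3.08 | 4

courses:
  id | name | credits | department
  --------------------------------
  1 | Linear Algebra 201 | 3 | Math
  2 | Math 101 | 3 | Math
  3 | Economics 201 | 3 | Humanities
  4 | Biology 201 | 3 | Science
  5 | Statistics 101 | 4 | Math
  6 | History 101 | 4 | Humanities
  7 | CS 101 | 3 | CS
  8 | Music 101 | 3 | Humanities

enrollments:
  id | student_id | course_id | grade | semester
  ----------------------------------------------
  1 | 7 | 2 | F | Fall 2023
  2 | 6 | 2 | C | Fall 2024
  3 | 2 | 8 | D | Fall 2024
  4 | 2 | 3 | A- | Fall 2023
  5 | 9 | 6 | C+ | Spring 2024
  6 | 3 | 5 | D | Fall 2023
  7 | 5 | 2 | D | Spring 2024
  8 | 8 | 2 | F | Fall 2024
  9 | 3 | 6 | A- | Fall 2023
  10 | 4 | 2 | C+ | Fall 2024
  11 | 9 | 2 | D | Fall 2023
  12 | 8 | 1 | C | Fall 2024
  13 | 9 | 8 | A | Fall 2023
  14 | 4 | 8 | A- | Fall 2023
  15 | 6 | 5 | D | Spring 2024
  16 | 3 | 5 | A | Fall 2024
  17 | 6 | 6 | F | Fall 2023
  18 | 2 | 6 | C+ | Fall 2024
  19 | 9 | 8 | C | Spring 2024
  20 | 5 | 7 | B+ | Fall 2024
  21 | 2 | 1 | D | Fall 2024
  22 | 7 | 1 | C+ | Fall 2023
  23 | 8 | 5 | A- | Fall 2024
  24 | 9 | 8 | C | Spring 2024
SELECT COUNT(*) FROM students WHERE gpa > 3.63

Execution result:
0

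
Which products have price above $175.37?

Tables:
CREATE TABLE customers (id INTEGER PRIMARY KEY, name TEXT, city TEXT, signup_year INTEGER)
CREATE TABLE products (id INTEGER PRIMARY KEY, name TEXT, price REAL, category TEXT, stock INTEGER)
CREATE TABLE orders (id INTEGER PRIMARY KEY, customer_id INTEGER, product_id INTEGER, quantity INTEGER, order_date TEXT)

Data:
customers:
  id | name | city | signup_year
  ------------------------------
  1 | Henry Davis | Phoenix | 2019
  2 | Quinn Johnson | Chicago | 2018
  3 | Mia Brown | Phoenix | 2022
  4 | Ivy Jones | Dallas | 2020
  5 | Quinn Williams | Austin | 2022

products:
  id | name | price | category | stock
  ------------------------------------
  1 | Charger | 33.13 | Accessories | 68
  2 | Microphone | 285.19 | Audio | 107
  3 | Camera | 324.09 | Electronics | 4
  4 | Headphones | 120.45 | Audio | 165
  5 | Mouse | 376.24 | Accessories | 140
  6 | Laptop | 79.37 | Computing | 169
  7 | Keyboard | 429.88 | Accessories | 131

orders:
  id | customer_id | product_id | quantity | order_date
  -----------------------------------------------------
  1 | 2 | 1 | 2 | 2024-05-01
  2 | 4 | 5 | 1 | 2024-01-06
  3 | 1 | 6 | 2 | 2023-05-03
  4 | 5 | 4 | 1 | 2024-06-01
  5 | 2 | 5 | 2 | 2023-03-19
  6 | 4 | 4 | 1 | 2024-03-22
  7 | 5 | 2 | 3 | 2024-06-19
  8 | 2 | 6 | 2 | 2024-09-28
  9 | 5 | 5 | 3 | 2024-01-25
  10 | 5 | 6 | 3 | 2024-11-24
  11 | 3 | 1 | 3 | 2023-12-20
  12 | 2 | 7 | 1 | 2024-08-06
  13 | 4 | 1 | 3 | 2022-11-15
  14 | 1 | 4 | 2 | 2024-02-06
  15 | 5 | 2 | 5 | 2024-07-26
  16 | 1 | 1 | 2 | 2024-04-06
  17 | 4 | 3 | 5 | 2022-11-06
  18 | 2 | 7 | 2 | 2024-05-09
SELECT name, price FROM products WHERE price > 175.37

Execution result:
name | price
Microphone | 285.19
Camera | 324.09
Mouse | 376.24
Keyboard | 429.88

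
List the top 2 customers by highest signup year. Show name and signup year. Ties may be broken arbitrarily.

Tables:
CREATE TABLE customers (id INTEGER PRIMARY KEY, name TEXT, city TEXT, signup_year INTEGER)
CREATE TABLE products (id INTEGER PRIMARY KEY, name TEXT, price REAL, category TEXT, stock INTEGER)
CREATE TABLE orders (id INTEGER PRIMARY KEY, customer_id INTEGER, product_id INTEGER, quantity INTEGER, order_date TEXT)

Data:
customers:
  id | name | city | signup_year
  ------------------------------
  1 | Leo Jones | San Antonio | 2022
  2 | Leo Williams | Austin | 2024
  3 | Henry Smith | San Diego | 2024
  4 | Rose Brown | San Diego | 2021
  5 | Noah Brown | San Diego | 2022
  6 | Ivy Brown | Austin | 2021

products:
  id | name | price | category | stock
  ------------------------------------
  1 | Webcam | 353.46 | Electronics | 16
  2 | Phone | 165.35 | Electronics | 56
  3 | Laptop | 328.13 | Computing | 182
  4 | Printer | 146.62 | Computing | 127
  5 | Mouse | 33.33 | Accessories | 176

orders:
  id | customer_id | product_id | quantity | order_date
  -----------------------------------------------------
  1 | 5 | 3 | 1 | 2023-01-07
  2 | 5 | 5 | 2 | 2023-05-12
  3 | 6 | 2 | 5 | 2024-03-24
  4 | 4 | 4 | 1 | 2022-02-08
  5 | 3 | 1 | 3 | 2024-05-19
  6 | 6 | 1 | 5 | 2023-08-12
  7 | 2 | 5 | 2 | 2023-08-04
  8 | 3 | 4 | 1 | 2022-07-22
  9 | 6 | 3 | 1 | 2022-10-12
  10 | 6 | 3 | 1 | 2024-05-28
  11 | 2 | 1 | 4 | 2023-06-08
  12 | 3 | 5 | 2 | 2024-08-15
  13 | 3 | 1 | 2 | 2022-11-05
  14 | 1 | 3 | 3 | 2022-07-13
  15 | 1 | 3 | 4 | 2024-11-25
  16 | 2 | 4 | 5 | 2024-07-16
SELECT name, signup_year FROM customers ORDER BY signup_year DESC LIMIT 2

Execution result:
name | signup_year
Leo Williams | 2024
Henry Smith | 2024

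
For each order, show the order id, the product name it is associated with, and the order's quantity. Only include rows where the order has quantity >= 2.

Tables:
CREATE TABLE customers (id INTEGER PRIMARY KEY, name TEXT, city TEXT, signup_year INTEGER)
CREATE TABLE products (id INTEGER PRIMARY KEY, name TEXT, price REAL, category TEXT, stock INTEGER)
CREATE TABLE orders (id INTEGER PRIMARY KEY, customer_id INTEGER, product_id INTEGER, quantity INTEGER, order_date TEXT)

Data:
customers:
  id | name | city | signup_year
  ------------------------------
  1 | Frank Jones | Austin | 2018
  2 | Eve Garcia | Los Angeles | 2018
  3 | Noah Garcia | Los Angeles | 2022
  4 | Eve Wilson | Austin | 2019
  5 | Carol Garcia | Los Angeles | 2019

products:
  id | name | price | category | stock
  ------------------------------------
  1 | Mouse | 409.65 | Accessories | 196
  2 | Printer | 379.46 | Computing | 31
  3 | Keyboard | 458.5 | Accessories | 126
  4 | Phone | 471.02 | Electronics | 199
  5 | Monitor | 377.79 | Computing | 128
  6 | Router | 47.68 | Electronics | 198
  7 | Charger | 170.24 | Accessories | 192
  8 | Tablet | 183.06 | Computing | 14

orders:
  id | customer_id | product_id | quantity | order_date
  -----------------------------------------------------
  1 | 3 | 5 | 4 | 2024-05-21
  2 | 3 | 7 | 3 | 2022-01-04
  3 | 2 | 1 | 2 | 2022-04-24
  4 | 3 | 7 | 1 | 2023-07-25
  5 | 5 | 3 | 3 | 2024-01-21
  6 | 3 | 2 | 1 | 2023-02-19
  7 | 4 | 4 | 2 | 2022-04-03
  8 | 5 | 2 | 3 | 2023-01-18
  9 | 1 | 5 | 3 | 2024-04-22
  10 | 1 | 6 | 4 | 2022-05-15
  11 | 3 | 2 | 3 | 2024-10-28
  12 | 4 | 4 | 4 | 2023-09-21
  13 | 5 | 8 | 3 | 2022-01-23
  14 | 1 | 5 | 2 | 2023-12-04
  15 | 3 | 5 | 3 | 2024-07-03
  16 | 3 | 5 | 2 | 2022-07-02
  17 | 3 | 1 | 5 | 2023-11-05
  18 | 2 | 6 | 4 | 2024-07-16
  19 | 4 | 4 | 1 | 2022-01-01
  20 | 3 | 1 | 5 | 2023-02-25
SELECT c.id, p.name AS product, c.quantity FROM orders c JOIN products p ON c.product_id = p.id WHERE c.quantity >= 2

Execution result:
id | product | quantity
1 | Monitor | 4
2 | Charger | 3
3 | Mouse | 2
5 | Keyboard | 3
7 | Phone | 2
8 | Printer | 3
9 | Monitor | 3
10 | Router | 4
11 | Printer | 3
12 | Phone | 4
13 | Tablet | 3
14 | Monitor | 2
15 | Monitor | 3
16 | Monitor | 2
17 | Mouse | 5
18 | Router | 4
20 | Mouse | 5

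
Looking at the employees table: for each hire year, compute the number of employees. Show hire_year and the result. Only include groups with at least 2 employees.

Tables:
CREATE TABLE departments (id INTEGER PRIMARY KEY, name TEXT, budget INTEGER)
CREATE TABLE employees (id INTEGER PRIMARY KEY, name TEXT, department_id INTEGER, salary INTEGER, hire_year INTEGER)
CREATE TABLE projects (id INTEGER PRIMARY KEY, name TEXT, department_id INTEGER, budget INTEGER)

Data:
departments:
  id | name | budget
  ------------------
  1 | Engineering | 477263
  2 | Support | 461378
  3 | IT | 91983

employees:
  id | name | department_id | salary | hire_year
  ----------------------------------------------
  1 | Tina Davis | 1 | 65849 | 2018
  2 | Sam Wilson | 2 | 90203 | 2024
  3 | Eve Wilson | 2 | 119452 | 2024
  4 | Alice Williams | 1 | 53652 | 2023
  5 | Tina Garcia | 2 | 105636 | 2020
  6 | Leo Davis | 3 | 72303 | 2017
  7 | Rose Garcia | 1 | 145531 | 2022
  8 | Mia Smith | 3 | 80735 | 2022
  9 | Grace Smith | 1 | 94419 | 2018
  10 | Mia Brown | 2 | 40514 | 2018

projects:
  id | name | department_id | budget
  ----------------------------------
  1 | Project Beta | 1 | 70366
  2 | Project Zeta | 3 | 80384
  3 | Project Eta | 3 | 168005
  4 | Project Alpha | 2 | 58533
SELECT hire_year, COUNT(*) AS n FROM employees GROUP BY hire_year HAVING COUNT(*) >= 2

Execution result:
hire_year | n
2018 | 3
2022 | 2
2024 | 2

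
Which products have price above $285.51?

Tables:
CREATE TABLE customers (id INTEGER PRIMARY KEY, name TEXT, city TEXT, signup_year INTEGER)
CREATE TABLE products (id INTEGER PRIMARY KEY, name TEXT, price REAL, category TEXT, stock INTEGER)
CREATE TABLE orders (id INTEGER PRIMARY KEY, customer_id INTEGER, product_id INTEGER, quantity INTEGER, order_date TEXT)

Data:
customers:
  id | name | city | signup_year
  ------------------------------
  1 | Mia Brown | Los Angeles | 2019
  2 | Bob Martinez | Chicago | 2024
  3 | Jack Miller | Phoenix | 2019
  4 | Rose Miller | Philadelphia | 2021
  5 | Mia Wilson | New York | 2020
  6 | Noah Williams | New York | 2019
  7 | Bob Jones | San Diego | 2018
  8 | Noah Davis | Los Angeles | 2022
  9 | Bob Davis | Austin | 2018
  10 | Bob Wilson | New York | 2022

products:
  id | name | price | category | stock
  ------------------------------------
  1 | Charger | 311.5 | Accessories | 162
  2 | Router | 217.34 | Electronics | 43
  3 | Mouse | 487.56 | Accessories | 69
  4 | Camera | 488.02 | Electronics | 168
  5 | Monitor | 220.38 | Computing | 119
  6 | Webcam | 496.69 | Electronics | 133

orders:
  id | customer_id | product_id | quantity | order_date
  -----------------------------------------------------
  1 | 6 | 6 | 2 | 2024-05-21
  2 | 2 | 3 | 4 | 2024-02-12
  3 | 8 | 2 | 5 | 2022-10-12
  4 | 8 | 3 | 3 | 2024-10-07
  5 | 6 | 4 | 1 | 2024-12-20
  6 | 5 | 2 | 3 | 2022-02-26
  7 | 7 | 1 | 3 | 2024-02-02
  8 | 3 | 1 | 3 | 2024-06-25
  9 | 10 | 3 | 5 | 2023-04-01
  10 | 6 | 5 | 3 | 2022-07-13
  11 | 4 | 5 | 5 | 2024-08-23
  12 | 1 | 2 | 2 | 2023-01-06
SELECT name, price FROM products WHERE price > 285.51

Execution result:
name | price
Charger | 311.50
Mouse | 487.56
Camera | 488.02
Webcam | 496.69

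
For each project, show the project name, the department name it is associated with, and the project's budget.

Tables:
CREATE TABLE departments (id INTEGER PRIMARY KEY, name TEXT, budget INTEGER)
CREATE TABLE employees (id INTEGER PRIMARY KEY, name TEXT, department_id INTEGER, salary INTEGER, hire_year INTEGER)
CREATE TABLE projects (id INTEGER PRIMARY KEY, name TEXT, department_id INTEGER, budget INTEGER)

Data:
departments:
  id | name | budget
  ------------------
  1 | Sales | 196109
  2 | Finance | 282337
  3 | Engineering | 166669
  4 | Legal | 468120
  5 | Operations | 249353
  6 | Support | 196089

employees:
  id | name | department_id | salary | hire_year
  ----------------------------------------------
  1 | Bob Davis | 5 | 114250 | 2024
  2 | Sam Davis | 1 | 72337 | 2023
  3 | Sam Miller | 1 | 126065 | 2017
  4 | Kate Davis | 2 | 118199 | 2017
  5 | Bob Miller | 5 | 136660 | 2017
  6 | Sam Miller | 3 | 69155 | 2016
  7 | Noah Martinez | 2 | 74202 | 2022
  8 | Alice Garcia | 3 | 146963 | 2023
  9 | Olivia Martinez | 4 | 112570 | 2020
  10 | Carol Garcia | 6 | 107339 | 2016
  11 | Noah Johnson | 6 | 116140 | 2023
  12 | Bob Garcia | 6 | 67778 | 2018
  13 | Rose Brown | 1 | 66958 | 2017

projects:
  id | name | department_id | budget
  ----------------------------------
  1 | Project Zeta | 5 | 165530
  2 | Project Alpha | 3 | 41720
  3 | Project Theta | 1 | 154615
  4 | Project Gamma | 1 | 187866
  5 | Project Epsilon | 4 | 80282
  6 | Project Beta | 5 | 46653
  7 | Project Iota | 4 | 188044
SELECT c.name, p.name AS department, c.budget FROM projects c JOIN departments p ON c.department_id = p.id

Execution result:
name | department | budget
Project Zeta | Operations | 165530
Project Alpha | Engineering | 41720
Project Theta | Sales | 154615
Project Gamma | Sales | 187866
Project Epsilon | Legal | 80282
Project Beta | Operations | 46653
Project Iota | Legal | 188044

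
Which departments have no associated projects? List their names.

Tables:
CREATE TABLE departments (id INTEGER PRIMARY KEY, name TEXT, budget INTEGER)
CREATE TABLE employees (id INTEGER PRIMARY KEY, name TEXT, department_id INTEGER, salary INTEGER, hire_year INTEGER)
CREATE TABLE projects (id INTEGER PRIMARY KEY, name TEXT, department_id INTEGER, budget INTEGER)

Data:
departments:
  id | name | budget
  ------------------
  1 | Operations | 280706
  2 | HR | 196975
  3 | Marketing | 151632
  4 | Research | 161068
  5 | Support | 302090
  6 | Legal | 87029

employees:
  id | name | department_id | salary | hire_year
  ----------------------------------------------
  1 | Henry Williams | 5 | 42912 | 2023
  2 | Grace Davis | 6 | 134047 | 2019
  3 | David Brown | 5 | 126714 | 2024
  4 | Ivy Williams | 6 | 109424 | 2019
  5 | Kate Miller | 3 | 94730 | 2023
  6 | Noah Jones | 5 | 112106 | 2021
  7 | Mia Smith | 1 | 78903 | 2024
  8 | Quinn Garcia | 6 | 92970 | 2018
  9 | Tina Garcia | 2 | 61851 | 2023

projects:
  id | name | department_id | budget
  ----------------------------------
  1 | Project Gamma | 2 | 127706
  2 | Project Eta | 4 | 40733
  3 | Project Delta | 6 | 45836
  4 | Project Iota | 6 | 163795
SELECT p.name FROM departments p LEFT JOIN projects c ON c.department_id = p.id WHERE c.id IS NULL

Execution result:
name
Operations
Marketing
Support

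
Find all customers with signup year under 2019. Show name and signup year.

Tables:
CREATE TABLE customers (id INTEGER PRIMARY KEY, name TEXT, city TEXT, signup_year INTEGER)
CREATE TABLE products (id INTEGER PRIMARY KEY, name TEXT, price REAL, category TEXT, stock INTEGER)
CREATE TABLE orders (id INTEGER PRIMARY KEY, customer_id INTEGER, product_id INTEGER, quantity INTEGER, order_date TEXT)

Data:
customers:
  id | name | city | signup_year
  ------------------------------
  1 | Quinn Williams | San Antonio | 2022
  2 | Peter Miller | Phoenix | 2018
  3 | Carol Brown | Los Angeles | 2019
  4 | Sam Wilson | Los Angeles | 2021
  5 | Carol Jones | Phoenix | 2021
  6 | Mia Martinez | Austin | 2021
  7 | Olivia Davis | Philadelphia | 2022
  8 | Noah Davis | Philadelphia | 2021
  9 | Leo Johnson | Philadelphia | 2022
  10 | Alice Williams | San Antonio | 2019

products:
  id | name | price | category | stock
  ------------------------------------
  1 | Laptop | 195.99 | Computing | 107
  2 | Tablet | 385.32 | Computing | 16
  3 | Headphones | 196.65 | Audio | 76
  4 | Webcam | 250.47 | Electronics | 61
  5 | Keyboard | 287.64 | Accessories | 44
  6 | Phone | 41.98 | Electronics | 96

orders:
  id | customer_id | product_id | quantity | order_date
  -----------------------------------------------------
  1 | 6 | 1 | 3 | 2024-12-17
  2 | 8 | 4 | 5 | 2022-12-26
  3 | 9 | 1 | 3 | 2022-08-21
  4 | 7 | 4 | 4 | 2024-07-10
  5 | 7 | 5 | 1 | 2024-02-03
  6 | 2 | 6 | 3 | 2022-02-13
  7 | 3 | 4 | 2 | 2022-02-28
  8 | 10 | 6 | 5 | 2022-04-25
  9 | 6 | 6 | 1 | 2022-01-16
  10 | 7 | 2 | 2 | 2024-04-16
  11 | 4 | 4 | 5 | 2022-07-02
SELECT name, signup_year FROM customers WHERE signup_year < 2019

Execution result:
name | signup_year
Peter Miller | 2018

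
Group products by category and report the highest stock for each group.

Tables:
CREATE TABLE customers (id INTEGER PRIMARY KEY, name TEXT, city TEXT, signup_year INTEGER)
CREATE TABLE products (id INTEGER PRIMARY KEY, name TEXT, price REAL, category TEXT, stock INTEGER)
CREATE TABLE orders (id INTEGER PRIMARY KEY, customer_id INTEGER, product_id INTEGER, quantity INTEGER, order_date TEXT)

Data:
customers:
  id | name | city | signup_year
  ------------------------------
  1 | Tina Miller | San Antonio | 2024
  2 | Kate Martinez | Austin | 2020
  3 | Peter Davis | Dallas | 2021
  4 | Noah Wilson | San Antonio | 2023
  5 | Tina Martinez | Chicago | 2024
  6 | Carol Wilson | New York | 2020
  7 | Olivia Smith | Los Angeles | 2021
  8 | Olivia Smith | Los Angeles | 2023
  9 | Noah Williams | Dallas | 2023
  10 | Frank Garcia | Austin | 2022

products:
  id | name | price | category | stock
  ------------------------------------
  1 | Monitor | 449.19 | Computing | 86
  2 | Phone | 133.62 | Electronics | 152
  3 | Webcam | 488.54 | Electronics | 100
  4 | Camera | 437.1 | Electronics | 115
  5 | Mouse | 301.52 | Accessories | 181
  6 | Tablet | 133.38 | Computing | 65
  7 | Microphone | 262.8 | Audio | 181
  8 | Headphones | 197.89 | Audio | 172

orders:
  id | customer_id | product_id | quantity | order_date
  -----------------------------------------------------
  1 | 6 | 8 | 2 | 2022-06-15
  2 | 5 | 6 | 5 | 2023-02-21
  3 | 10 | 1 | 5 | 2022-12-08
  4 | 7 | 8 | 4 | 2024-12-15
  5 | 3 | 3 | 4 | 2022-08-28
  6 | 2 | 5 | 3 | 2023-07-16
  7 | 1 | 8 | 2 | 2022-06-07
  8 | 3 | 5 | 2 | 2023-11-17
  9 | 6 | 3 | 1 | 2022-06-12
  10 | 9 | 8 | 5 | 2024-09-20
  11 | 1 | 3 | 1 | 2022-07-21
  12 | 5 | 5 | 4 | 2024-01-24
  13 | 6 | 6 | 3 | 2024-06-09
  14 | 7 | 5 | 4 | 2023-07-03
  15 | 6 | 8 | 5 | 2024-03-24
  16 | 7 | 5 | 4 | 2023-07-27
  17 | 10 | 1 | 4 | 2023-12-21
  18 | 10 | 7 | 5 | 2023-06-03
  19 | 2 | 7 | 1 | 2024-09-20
SELECT category, MAX(stock) AS max_stock FROM products GROUP BY category

Execution result:
category | max_stock
Accessories | 181
Audio | 181
Computing | 86
Electronics | 152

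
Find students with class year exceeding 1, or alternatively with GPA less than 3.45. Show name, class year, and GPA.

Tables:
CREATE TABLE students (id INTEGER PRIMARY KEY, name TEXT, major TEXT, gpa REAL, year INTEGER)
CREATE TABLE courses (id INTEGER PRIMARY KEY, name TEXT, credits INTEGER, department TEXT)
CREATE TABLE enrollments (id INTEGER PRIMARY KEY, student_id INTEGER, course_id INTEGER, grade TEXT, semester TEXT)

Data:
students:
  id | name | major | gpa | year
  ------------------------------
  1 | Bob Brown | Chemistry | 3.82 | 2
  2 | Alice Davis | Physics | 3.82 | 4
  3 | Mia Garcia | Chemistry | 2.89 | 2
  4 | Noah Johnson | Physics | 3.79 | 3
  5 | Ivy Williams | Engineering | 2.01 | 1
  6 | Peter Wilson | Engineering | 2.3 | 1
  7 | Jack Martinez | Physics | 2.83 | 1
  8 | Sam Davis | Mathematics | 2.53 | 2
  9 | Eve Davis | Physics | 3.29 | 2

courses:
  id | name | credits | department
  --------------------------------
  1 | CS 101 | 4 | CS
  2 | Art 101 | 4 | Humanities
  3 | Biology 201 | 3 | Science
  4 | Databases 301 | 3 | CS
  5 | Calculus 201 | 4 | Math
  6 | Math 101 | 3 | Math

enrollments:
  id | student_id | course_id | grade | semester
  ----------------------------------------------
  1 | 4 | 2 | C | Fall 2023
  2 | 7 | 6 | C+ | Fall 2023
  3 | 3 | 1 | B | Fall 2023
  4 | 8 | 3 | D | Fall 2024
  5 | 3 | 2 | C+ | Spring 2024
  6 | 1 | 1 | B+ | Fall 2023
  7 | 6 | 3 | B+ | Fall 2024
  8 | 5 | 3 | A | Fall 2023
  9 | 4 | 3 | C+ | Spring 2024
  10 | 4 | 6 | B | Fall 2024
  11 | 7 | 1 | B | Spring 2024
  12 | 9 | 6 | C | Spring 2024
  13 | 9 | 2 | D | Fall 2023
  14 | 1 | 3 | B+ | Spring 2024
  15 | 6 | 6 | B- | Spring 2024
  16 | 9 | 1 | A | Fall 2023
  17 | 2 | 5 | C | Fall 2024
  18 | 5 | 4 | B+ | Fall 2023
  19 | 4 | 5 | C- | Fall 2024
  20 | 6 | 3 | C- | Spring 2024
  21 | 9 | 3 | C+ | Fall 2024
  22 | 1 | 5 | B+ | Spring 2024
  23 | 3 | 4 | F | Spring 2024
SELECT name, year, gpa FROM students WHERE year > 1 OR gpa < 3.45

Execution result:
name | year | gpa
Bob Brown | 2 | 3.82
Alice Davis | 4 | 3.82
Mia Garcia | 2 | 2.89
Noah Johnson | 3 | 3.79
Ivy Williams | 1 | 2.01
Peter Wilson | 1 | 2.30
Jack Martinez | 1 | 2.83
Sam Davis | 2 | 2.53
Eve Davis | 2 | 3.29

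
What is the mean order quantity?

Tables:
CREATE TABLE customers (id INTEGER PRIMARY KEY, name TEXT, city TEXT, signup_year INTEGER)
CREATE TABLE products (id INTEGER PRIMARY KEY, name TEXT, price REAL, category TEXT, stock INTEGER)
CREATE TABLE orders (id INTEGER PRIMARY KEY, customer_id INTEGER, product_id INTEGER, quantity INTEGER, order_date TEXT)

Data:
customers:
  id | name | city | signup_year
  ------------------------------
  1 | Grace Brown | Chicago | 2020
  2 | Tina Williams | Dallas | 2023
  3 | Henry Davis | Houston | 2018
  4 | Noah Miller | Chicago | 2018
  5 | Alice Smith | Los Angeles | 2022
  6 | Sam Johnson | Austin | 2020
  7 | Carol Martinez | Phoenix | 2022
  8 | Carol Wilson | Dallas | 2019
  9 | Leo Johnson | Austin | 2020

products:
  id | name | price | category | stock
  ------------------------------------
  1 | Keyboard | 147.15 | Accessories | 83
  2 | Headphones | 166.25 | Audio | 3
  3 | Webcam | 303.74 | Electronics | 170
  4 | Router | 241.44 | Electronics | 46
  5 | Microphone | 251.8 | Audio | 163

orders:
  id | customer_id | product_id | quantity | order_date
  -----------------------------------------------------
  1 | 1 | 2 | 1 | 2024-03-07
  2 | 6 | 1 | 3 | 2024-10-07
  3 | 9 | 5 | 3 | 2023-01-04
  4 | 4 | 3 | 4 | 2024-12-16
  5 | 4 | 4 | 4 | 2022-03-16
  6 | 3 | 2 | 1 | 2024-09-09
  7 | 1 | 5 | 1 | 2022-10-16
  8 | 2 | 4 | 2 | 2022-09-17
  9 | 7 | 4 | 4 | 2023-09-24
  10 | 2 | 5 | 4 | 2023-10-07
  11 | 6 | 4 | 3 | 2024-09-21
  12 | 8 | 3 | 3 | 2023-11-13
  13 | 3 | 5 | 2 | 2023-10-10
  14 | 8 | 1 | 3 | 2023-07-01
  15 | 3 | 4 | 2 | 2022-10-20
SELECT AVG(quantity) FROM orders

Execution result:
2.67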